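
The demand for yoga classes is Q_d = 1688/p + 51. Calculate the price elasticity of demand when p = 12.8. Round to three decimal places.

At p = 12.8, Q_d = 182.875.
dQ_d/dp = −1688/p² = −10.3027.
Point elasticity E = (dQ_d/dp)·(p/Q_d) = -10.3027 × 12.8/182.875 ≈ -0.721.
|E| < 1, so demand is inelastic at this price.

-0.721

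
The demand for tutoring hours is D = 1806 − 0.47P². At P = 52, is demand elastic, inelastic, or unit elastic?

elastic

At P = 52, D = 535.12.
dD/dP = −2·0.47·P = −48.88.
Point elasticity E = (dD/dP)·(P/D) = -48.88 × 52/535.12 ≈ -4.750.
|E| ≈ 4.750 > 1, so demand is elastic.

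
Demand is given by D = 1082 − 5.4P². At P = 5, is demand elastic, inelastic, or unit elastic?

At P = 5, D = 947.
dD/dP = −2·5.4·P = −54.
Point elasticity E = (dD/dP)·(P/D) = -54 × 5/947 ≈ -0.285.
|E| ≈ 0.285 < 1, so demand is inelastic.

inelastic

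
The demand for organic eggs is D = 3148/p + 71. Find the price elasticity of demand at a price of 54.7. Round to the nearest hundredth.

At p = 54.7, D = 128.5503.
dD/dp = −3148/p² = −1.0521.
Point elasticity E = (dD/dp)·(p/D) = -1.0521 × 54.7/128.5503 ≈ -0.45.
|E| < 1, so demand is inelastic at this price.

-0.45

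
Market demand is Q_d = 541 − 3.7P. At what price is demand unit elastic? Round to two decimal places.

For linear demand Q_d = a − bP, E = −bP/(a − bP). |E| = 1 ⇒ bP = a − bP ⇒ P = a/(2b).
P = 541/(2·3.7) ≈ 73.11.

73.11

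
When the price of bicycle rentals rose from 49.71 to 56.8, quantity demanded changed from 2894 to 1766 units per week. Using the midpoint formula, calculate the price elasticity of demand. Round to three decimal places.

-3.636

%Δq = (1766 − 2894)/[(2894 + 1766)/2] = -1128/2330 ≈ -0.4841.
%Δp = (56.8 − 49.71)/[(49.71 + 56.8)/2] = 7.09/53.255 ≈ 0.1331.
Arc elasticity E = %Δq/%Δp ≈ -0.4841/0.1331 ≈ -3.636.
|E| > 1: demand is elastic over this range.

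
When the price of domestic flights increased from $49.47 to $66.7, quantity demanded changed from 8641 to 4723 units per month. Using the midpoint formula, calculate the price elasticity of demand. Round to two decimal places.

-1.98

%ΔQ = (4723 − 8641)/[(8641 + 4723)/2] = -3918/6682 ≈ -0.5864.
%Δp = (66.7 − 49.47)/[(49.47 + 66.7)/2] = 17.23/58.085 ≈ 0.2966.
Arc elasticity E = %ΔQ/%Δp ≈ -0.5864/0.2966 ≈ -1.98.
|E| > 1: demand is elastic over this range.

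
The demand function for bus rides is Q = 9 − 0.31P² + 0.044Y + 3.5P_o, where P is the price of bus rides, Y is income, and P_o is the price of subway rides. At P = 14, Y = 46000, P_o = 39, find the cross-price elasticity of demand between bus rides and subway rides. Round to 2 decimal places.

0.06

At the given point, Q = 9 − 0.31(14)² + 0.044(46000) + 3.5(39) = 9 − 60.76 + 2024 + 136.5 = 2108.74.
∂Q/∂P_o = +3.5, so E_xy = 3.5·(39/2108.74) ≈ 0.06.
E_xy > 0: the goods are substitutes.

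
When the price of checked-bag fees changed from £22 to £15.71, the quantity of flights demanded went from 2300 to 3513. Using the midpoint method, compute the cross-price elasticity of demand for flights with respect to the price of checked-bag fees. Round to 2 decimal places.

%ΔQ_x = (3513 − 2300)/[(2300+3513)/2] = 1213/2906.5 ≈ 0.4173.
%ΔP_y = (15.71 − 22)/[(22+15.71)/2] ≈ -0.3336.
E_xy = 0.4173/-0.3336 ≈ -1.25.
E_xy < 0, so flights and checked-bag fees are complements.

-1.25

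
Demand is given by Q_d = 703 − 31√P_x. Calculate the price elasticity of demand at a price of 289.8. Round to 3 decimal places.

At P_x = 289.8, Q_d = 175.2711.
dQ_d/dP_x = −31/(2√P_x) = −31/(2·17.0235).
Point elasticity E = (dQ_d/dP_x)·(P_x/Q_d) = -0.9105 × 289.8/175.2711 ≈ -1.505.
|E| > 1, so demand is elastic at this price.

-1.505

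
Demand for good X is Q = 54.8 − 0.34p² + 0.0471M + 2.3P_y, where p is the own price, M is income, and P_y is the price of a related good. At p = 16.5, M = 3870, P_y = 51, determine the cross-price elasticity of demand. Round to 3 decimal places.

At the given point, Q = 54.8 − 0.34(16.5)² + 0.0471(3870) + 2.3(51) = 54.8 − 92.565 + 182.277 + 117.3 = 261.812.
∂Q/∂P_y = +2.3, so E_xy = 2.3·(51/261.812) ≈ 0.448.
E_xy > 0: the goods are substitutes.

0.448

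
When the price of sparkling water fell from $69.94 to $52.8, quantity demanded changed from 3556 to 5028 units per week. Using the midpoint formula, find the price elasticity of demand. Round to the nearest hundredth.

-1.23

%ΔQ = (5028 − 3556)/[(3556 + 5028)/2] = 1472/4292 ≈ 0.3430.
%Δp = (52.8 − 69.94)/[(69.94 + 52.8)/2] = -17.14/61.37 ≈ -0.2793.
Arc elasticity E = %ΔQ/%Δp ≈ 0.3430/-0.2793 ≈ -1.23.
|E| > 1: demand is elastic over this range.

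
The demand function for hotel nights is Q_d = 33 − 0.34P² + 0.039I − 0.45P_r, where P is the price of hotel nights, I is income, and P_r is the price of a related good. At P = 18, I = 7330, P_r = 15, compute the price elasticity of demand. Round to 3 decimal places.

Evaluating quantity at (P, I, P_r) gives Q_d = 33 − 0.34(18)² + 0.039(7330) − 0.45(15) = 33 − 110.16 + 285.87 − 6.75 = 201.96.
∂Q_d/∂P = −2·0.34·P = -12.24, so E_p = -12.24·(18/201.96) ≈ -1.091.
|E_p| > 1: demand is elastic.

-1.091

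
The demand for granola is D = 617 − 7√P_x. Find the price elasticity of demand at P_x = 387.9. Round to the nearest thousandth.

At P_x = 387.9, D = 479.1338.
dD/dP_x = −7/(2√P_x) = −7/(2·19.6952).
Point elasticity E = (dD/dP_x)·(P_x/D) = -0.1777 × 387.9/479.1338 ≈ -0.144.
|E| < 1, so demand is inelastic at this price.

-0.144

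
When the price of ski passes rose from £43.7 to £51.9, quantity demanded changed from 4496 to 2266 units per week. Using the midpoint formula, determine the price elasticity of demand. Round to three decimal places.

%Δq = (2266 − 4496)/[(4496 + 2266)/2] = -2230/3381 ≈ -0.6596.
%Δp = (51.9 − 43.7)/[(43.7 + 51.9)/2] = 8.2/47.8 ≈ 0.1715.
Arc elasticity E = %Δq/%Δp ≈ -0.6596/0.1715 ≈ -3.845.
|E| > 1: demand is elastic over this range.

-3.845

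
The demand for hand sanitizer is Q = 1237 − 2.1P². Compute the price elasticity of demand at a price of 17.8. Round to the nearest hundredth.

At P = 17.8, Q = 571.636.
dQ/dP = −2·2.1·P = −74.76.
Point elasticity E = (dQ/dP)·(P/Q) = -74.76 × 17.8/571.636 ≈ -2.33.
|E| > 1, so demand is elastic at this price.

-2.33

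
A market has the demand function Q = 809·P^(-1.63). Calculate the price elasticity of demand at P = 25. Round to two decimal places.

For a Cobb–Douglas (constant-elasticity) form Q = A·P^α·…, the elasticity with respect to P equals the exponent α at every point.
Here the exponent on P is -1.63, so the price elasticity of demand is -1.63.

-1.63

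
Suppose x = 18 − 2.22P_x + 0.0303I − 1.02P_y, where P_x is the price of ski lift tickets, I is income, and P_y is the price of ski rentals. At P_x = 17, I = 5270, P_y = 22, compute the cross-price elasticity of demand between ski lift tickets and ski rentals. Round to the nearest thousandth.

At the given point, x = 18 − 2.22(17) + 0.0303(5270) − 1.02(22) = 18 − 37.74 + 159.681 − 22.44 = 117.501.
∂x/∂P_y = −1.02, so E_xy = -1.02·(22/117.501) ≈ -0.191.
E_xy < 0: the goods are complements.

-0.191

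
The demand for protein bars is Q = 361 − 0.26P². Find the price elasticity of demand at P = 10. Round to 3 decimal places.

At P = 10, Q = 335.
dQ/dP = −2·0.26·P = −5.2.
Point elasticity E = (dQ/dP)·(P/Q) = -5.2 × 10/335 ≈ -0.155.
|E| < 1, so demand is inelastic at this price.

-0.155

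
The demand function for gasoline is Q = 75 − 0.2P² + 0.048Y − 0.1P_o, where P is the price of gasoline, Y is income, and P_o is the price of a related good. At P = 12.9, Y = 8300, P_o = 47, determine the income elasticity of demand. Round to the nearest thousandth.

At the given point, Q = 75 − 0.2(12.9)² + 0.048(8300) − 0.1(47) = 75 − 33.282 + 398.4 − 4.7 = 435.418.
∂Q/∂Y = +0.048, so E_I = 0.048·(8300/435.418) ≈ 0.915.
E_I ∈ (0,1): normal good (necessity).

0.915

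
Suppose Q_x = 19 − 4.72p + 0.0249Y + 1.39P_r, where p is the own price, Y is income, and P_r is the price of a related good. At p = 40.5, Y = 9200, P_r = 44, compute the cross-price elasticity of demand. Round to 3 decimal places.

Substituting, Q_x = 19 − 4.72(40.5) + 0.0249(9200) + 1.39(44) = 19 − 191.16 + 229.08 + 61.16 = 118.08.
∂Q_x/∂P_r = +1.39, so E_xy = 1.39·(44/118.08) ≈ 0.518.
E_xy > 0: the goods are substitutes.

0.518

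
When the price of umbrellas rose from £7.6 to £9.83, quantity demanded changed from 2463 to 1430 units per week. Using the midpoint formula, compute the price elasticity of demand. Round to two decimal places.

%ΔQ = (1430 − 2463)/[(2463 + 1430)/2] = -1033/1946.5 ≈ -0.5307.
%ΔP = (9.83 − 7.6)/[(7.6 + 9.83)/2] = 2.23/8.715 ≈ 0.2559.
Arc elasticity E = %ΔQ/%ΔP ≈ -0.5307/0.2559 ≈ -2.07.
|E| > 1: demand is elastic over this range.

-2.07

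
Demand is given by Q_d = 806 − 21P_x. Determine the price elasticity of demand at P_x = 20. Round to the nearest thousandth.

-1.088

At P_x = 20, Q_d = 386.
dQ_d/dP_x = −21.
Point elasticity E = (dQ_d/dP_x)·(P_x/Q_d) = -21 × 20/386 ≈ -1.088.
|E| > 1, so demand is elastic at this price.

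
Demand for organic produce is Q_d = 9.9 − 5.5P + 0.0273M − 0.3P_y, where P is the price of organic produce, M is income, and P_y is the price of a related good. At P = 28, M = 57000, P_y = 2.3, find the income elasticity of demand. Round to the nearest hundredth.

1.10

Evaluating quantity at (P, M, P_y) gives Q_d = 9.9 − 5.5(28) + 0.0273(57000) − 0.3(2.3) = 9.9 − 154 + 1556.1 − 0.69 = 1411.31.
∂Q_d/∂M = +0.0273, so E_I = 0.0273·(57000/1411.31) ≈ 1.10.
E_I > 1: normal good (luxury).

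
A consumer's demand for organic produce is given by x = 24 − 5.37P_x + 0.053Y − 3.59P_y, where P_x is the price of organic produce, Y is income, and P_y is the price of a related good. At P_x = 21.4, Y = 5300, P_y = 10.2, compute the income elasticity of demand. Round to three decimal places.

1.832

Evaluating quantity at (P_x, Y, P_y) gives x = 24 − 5.37(21.4) + 0.053(5300) − 3.59(10.2) = 24 − 114.918 + 280.9 − 36.618 = 153.364.
∂x/∂Y = +0.053, so E_I = 0.053·(5300/153.364) ≈ 1.832.
E_I > 1: normal good (luxury).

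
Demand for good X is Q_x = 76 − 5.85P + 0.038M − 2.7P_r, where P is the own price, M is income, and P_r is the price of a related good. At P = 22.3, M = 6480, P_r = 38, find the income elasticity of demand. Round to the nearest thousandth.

2.761

Substituting, Q_x = 76 − 5.85(22.3) + 0.038(6480) − 2.7(38) = 76 − 130.455 + 246.24 − 102.6 = 89.185.
∂Q_x/∂M = +0.038, so E_I = 0.038·(6480/89.185) ≈ 2.761.
E_I > 1: normal good (luxury).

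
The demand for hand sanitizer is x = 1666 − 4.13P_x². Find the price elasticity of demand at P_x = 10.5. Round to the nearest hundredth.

At P_x = 10.5, x = 1210.6675.
dx/dP_x = −2·4.13·P_x = −86.73.
Point elasticity E = (dx/dP_x)·(P_x/x) = -86.73 × 10.5/1210.6675 ≈ -0.75.
|E| < 1, so demand is inelastic at this price.

-0.75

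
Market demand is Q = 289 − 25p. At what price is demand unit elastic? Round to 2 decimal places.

For linear demand Q = a − bp, E = −bp/(a − bp). |E| = 1 ⇒ bp = a − bp ⇒ p = a/(2b).
p = 289/(2·25) = 5.78.

5.78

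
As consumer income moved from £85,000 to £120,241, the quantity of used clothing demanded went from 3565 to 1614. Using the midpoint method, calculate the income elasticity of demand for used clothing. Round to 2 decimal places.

-2.19

%ΔQ = (1614 − 3565)/[(3565+1614)/2] = -1951/2589.5 ≈ -0.7534.
%ΔM = (120,241 − 85,000)/[(85,000+120,241)/2] = 35241/102620.5 ≈ 0.3434.
E_I = %ΔQ/%ΔM ≈ -2.19.
E_I < 0: inferior good.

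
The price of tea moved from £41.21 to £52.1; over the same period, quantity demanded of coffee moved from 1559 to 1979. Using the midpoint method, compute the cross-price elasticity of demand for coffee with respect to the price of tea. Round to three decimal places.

%ΔQ_x = (1979 − 1559)/[(1559+1979)/2] = 420/1769 ≈ 0.2374.
%ΔP_y = (52.1 − 41.21)/[(41.21+52.1)/2] ≈ 0.2334.
E_xy = 0.2374/0.2334 ≈ 1.017.
E_xy > 0, so coffee and tea are substitutes.

1.017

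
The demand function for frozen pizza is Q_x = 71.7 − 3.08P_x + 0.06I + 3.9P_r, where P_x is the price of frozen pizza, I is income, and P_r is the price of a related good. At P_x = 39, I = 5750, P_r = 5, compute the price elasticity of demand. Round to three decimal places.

-0.380

Substituting, Q_x = 71.7 − 3.08(39) + 0.06(5750) + 3.9(5) = 71.7 − 120.12 + 345 + 19.5 = 316.08.
∂Q_x/∂P_x = −3.08, so E_p = (−3.08)·(39/316.08) ≈ -0.380.
|E_p| < 1: demand is inelastic.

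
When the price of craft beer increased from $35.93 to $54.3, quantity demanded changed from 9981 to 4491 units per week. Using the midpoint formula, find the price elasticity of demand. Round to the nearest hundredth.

%ΔQ = (4491 − 9981)/[(9981 + 4491)/2] = -5490/7236 ≈ -0.7587.
%Δp = (54.3 − 35.93)/[(35.93 + 54.3)/2] = 18.37/45.115 ≈ 0.4072.
Arc elasticity E = %ΔQ/%Δp ≈ -0.7587/0.4072 ≈ -1.86.
|E| > 1: demand is elastic over this range.

-1.86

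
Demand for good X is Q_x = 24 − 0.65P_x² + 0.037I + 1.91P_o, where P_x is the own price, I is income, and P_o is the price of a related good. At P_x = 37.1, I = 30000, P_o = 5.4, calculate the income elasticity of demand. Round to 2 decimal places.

4.45

Substituting, Q_x = 24 − 0.65(37.1)² + 0.037(30000) + 1.91(5.4) = 24 − 894.6665 + 1110 + 10.314 = 249.6475.
∂Q_x/∂I = +0.037, so E_I = 0.037·(30000/249.6475) ≈ 4.45.
E_I > 1: normal good (luxury).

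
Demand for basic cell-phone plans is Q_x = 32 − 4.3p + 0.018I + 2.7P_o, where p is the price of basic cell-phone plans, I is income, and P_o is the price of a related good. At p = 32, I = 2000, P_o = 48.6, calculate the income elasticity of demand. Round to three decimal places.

0.584

Evaluating quantity at (p, I, P_o) gives Q_x = 32 − 4.3(32) + 0.018(2000) + 2.7(48.6) = 32 − 137.6 + 36 + 131.22 = 61.62.
∂Q_x/∂I = +0.018, so E_I = 0.018·(2000/61.62) ≈ 0.584.
E_I ∈ (0,1): normal good (necessity).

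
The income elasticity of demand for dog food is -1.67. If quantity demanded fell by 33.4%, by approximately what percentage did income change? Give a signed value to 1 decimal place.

20.0

%ΔQ ≈ E × %ΔI ⇒ %ΔI = %ΔQ / E = (-33.4%)/(-1.67) = 20.0%.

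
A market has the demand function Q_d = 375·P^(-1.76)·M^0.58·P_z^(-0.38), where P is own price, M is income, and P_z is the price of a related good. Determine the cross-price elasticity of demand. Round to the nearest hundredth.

For a Cobb–Douglas (constant-elasticity) form Q_d = A·P_z^α·…, the elasticity with respect to P_z equals the exponent α at every point.
Here the exponent on P_z is -0.38, so the cross-price elasticity of demand is -0.38.

-0.38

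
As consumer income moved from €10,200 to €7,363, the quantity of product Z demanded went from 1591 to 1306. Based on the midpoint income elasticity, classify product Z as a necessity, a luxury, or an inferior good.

%ΔQ = (1306 − 1591)/[(1591+1306)/2] = -285/1448.5 ≈ -0.1968.
%ΔM = (7,363 − 10,200)/[(10,200+7,363)/2] = -2837/8781.5 ≈ -0.3231.
E_I = %ΔQ/%ΔM ≈ 0.609.
E_I ∈ (0,1): normal good (necessity).

necessity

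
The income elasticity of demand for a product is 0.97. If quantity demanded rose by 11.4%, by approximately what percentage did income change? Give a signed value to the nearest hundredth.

11.75

%ΔQ ≈ E × %ΔI ⇒ %ΔI = %ΔQ / E = (11.4%)/(0.97) ≈ 11.75%.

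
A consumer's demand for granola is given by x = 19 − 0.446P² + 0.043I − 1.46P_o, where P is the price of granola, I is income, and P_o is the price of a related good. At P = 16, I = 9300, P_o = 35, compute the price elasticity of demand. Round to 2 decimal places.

Evaluating quantity at (P, I, P_o) gives x = 19 − 0.446(16)² + 0.043(9300) − 1.46(35) = 19 − 114.176 + 399.9 − 51.1 = 253.624.
∂x/∂P = −2·0.446·P = -14.272, so E_p = -14.272·(16/253.624) ≈ -0.90.
|E_p| < 1: demand is inelastic.

-0.90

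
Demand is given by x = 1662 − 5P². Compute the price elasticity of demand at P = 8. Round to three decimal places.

At P = 8, x = 1342.
dx/dP = −2·5·P = −80.
Point elasticity E = (dx/dP)·(P/x) = -80 × 8/1342 ≈ -0.477.
|E| < 1, so demand is inelastic at this price.

-0.477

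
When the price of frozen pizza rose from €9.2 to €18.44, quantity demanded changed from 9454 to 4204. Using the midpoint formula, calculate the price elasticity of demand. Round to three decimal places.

-1.150

%Δq = (4204 − 9454)/[(9454 + 4204)/2] = -5250/6829 ≈ -0.7688.
%ΔP = (18.44 − 9.2)/[(9.2 + 18.44)/2] = 9.24/13.82 ≈ 0.6686.
Arc elasticity E = %Δq/%ΔP ≈ -0.7688/0.6686 ≈ -1.150.
|E| > 1: demand is elastic over this range.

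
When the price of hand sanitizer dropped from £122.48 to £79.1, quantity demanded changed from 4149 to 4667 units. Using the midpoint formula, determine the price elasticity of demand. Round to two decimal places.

%ΔQ = (4667 − 4149)/[(4149 + 4667)/2] = 518/4408 ≈ 0.1175.
%Δp = (79.1 − 122.48)/[(122.48 + 79.1)/2] = -43.38/100.79 ≈ -0.4304.
Arc elasticity E = %ΔQ/%Δp ≈ 0.1175/-0.4304 ≈ -0.27.
|E| < 1: demand is inelastic over this range.

-0.27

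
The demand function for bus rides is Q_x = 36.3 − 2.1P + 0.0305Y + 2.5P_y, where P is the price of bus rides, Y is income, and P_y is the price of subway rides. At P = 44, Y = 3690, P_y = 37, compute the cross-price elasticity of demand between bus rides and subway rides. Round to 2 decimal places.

0.62

At the given point, Q_x = 36.3 − 2.1(44) + 0.0305(3690) + 2.5(37) = 36.3 − 92.4 + 112.545 + 92.5 = 148.945.
∂Q_x/∂P_y = +2.5, so E_xy = 2.5·(37/148.945) ≈ 0.62.
E_xy > 0: the goods are substitutes.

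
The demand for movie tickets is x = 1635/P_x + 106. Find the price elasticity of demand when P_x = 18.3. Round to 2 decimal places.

-0.46

At P_x = 18.3, x = 195.3443.
dx/dP_x = −1635/P_x² = −4.8822.
Point elasticity E = (dx/dP_x)·(P_x/x) = -4.8822 × 18.3/195.3443 ≈ -0.46.
|E| < 1, so demand is inelastic at this price.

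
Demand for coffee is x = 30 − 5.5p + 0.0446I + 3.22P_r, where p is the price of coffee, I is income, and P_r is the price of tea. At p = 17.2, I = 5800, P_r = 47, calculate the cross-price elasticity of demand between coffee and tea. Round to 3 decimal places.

First evaluate x: 30 − 5.5(17.2) + 0.0446(5800) + 3.22(47) = 30 − 94.6 + 258.68 + 151.34 = 345.42.
∂x/∂P_r = +3.22, so E_xy = 3.22·(47/345.42) ≈ 0.438.
E_xy > 0: the goods are substitutes.

0.438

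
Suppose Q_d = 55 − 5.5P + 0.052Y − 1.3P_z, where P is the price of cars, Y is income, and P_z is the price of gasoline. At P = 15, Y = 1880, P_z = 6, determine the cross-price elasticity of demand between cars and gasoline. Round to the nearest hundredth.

Q_d = 55 − 5.5(15) + 0.052(1880) − 1.3(6) = 55 − 82.5 + 97.76 − 7.8 = 62.46.
∂Q_d/∂P_z = −1.3, so E_xy = -1.3·(6/62.46) ≈ -0.12.
E_xy < 0: the goods are complements.

-0.12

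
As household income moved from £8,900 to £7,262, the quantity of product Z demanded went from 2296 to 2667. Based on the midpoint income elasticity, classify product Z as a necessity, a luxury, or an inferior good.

inferior

%ΔQ = (2667 − 2296)/[(2296+2667)/2] = 371/2481.5 ≈ 0.1495.
%ΔY = (7,262 − 8,900)/[(8,900+7,262)/2] = -1638/8081 ≈ -0.2027.
E_I = %ΔQ/%ΔY ≈ -0.738.
E_I < 0: inferior good.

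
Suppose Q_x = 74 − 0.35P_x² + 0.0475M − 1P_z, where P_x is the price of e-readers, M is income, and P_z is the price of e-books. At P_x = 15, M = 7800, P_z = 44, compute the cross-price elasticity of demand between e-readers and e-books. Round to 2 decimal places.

First evaluate Q_x: 74 − 0.35(15)² + 0.0475(7800) − 1(44) = 74 − 78.75 + 370.5 − 44 = 321.75.
∂Q_x/∂P_z = −1, so E_xy = -1·(44/321.75) ≈ -0.14.
E_xy < 0: the goods are complements.

-0.14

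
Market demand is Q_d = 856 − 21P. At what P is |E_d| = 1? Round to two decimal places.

20.38

For linear demand Q_d = a − bP, E = −bP/(a − bP). |E| = 1 ⇒ bP = a − bP ⇒ P = a/(2b).
P = 856/(2·21) ≈ 20.38.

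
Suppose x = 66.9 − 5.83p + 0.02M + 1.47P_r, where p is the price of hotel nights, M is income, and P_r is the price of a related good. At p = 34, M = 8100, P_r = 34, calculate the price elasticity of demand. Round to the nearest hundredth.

First evaluate x: 66.9 − 5.83(34) + 0.02(8100) + 1.47(34) = 66.9 − 198.22 + 162 + 49.98 = 80.66.
∂x/∂p = −5.83, so E_p = (−5.83)·(34/80.66) ≈ -2.46.
|E_p| > 1: demand is elastic.

-2.46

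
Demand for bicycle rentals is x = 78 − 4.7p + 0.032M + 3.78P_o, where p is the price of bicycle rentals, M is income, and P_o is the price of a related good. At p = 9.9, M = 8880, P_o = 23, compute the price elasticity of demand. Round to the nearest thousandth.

x = 78 − 4.7(9.9) + 0.032(8880) + 3.78(23) = 78 − 46.53 + 284.16 + 86.94 = 402.57.
∂x/∂p = −4.7, so E_p = (−4.7)·(9.9/402.57) ≈ -0.116.
|E_p| < 1: demand is inelastic.

-0.116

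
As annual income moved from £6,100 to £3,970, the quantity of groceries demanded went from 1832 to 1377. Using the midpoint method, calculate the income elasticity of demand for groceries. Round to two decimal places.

0.67

%ΔQ = (1377 − 1832)/[(1832+1377)/2] = -455/1604.5 ≈ -0.2836.
%ΔI = (3,970 − 6,100)/[(6,100+3,970)/2] = -2130/5035 ≈ -0.4230.
E_I = %ΔQ/%ΔI ≈ 0.67.
E_I ∈ (0,1): normal good (necessity).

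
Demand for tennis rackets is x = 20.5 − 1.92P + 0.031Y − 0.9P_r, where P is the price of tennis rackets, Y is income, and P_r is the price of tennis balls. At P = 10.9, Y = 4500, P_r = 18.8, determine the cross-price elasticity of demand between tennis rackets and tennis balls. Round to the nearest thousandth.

-0.139

Substituting, x = 20.5 − 1.92(10.9) + 0.031(4500) − 0.9(18.8) = 20.5 − 20.928 + 139.5 − 16.92 = 122.152.
∂x/∂P_r = −0.9, so E_xy = -0.9·(18.8/122.152) ≈ -0.139.
E_xy < 0: the goods are complements.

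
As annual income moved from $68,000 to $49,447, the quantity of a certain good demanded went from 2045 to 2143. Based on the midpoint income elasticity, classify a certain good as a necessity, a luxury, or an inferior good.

%ΔQ = (2143 − 2045)/[(2045+2143)/2] = 98/2094 ≈ 0.0468.
%ΔM = (49,447 − 68,000)/[(68,000+49,447)/2] = -18553/58723.5 ≈ -0.3159.
E_I = %ΔQ/%ΔM ≈ -0.148.
E_I < 0: inferior good.

inferior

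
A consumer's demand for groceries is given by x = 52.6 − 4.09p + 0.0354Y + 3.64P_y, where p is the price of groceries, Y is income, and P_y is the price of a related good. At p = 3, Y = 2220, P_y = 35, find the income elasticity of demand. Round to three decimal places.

0.319

Evaluating quantity at (p, Y, P_y) gives x = 52.6 − 4.09(3) + 0.0354(2220) + 3.64(35) = 52.6 − 12.27 + 78.588 + 127.4 = 246.318.
∂x/∂Y = +0.0354, so E_I = 0.0354·(2220/246.318) ≈ 0.319.
E_I ∈ (0,1): normal good (necessity).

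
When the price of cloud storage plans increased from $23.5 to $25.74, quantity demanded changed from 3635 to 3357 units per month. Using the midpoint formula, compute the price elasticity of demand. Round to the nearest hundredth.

-0.87

%ΔQ = (3357 − 3635)/[(3635 + 3357)/2] = -278/3496 ≈ -0.0795.
%ΔP = (25.74 − 23.5)/[(23.5 + 25.74)/2] = 2.24/24.62 ≈ 0.0910.
Arc elasticity E = %ΔQ/%ΔP ≈ -0.0795/0.0910 ≈ -0.87.
|E| < 1: demand is inelastic over this range.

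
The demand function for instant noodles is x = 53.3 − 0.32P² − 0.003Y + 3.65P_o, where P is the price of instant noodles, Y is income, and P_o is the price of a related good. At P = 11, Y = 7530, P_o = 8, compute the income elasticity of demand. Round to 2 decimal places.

-1.07

First evaluate x: 53.3 − 0.32(11)² − 0.003(7530) + 3.65(8) = 53.3 − 38.72 − 22.59 + 29.2 = 21.19.
∂x/∂Y = −0.003, so E_I = -0.003·(7530/21.19) ≈ -1.07.
E_I < 0: inferior good.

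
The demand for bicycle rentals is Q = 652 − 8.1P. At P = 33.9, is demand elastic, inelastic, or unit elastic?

inelastic

At P = 33.9, Q = 377.41.
dQ/dP = −8.1.
Point elasticity E = (dQ/dP)·(P/Q) = -8.1 × 33.9/377.41 ≈ -0.728.
|E| ≈ 0.728 < 1, so demand is inelastic.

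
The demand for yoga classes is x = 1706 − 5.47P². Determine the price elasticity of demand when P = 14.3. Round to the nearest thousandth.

At P = 14.3, x = 587.4397.
dx/dP = −2·5.47·P = −156.442.
Point elasticity E = (dx/dP)·(P/x) = -156.442 × 14.3/587.4397 ≈ -3.808.
|E| > 1, so demand is elastic at this price.

-3.808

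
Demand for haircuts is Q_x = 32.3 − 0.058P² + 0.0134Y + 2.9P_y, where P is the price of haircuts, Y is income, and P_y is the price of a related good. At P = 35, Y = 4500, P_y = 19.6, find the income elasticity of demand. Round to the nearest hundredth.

First evaluate Q_x: 32.3 − 0.058(35)² + 0.0134(4500) + 2.9(19.6) = 32.3 − 71.05 + 60.3 + 56.84 = 78.39.
∂Q_x/∂Y = +0.0134, so E_I = 0.0134·(4500/78.39) ≈ 0.77.
E_I ∈ (0,1): normal good (necessity).

0.77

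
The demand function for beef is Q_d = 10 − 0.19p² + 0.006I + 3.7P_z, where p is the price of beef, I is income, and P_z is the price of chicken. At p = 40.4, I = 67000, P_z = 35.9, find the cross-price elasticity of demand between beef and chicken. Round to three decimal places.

Evaluating quantity at (p, I, P_z) gives Q_d = 10 − 0.19(40.4)² + 0.006(67000) + 3.7(35.9) = 10 − 310.1104 + 402 + 132.83 = 234.7196.
∂Q_d/∂P_z = +3.7, so E_xy = 3.7·(35.9/234.7196) ≈ 0.566.
E_xy > 0: the goods are substitutes.

0.566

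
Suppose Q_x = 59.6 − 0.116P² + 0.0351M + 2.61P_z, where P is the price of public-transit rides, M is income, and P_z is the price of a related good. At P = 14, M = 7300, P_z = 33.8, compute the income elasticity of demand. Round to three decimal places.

0.672

Q_x = 59.6 − 0.116(14)² + 0.0351(7300) + 2.61(33.8) = 59.6 − 22.736 + 256.23 + 88.218 = 381.312.
∂Q_x/∂M = +0.0351, so E_I = 0.0351·(7300/381.312) ≈ 0.672.
E_I ∈ (0,1): normal good (necessity).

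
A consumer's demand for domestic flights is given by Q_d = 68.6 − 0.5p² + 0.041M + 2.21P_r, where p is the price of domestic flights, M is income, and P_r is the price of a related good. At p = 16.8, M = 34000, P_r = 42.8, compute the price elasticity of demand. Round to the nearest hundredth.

First evaluate Q_d: 68.6 − 0.5(16.8)² + 0.041(34000) + 2.21(42.8) = 68.6 − 141.12 + 1394 + 94.588 = 1416.068.
∂Q_d/∂p = −2·0.5·p = -16.8, so E_p = -16.8·(16.8/1416.068) ≈ -0.20.
|E_p| < 1: demand is inelastic.

-0.20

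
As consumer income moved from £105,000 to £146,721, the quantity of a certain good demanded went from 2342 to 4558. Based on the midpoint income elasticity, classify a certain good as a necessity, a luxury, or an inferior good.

%ΔQ = (4558 − 2342)/[(2342+4558)/2] = 2216/3450 ≈ 0.6423.
%ΔI = (146,721 − 105,000)/[(105,000+146,721)/2] = 41721/125860.5 ≈ 0.3315.
E_I = %ΔQ/%ΔI ≈ 1.938.
E_I > 1: normal good (luxury).

luxury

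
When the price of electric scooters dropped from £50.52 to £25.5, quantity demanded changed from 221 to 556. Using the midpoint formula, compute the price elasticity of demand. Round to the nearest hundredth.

-1.31

%ΔQ = (556 − 221)/[(221 + 556)/2] = 335/388.5 ≈ 0.8623.
%ΔP = (25.5 − 50.52)/[(50.52 + 25.5)/2] = -25.02/38.01 ≈ -0.6582.
Arc elasticity E = %ΔQ/%ΔP ≈ 0.8623/-0.6582 ≈ -1.31.
|E| > 1: demand is elastic over this range.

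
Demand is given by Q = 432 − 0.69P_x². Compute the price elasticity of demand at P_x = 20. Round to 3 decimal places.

At P_x = 20, Q = 156.
dQ/dP_x = −2·0.69·P_x = −27.6.
Point elasticity E = (dQ/dP_x)·(P_x/Q) = -27.6 × 20/156 ≈ -3.538.
|E| > 1, so demand is elastic at this price.

-3.538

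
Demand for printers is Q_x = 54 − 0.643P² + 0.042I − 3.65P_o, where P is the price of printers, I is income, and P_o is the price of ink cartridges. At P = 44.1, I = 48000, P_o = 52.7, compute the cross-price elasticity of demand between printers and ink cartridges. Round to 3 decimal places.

-0.307

Substituting, Q_x = 54 − 0.643(44.1)² + 0.042(48000) − 3.65(52.7) = 54 − 1250.5128 + 2016 − 192.355 = 627.1322.
∂Q_x/∂P_o = −3.65, so E_xy = -3.65·(52.7/627.1322) ≈ -0.307.
E_xy < 0: the goods are complements.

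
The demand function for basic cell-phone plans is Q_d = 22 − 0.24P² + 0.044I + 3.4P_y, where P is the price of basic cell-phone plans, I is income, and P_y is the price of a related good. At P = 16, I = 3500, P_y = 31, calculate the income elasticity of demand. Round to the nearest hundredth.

At the given point, Q_d = 22 − 0.24(16)² + 0.044(3500) + 3.4(31) = 22 − 61.44 + 154 + 105.4 = 219.96.
∂Q_d/∂I = +0.044, so E_I = 0.044·(3500/219.96) ≈ 0.70.
E_I ∈ (0,1): normal good (necessity).

0.70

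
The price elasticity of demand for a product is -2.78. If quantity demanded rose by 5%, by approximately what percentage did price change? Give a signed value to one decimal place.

-1.8

%ΔQ ≈ E × %ΔP ⇒ %ΔP = %ΔQ / E = (5%)/(-2.78) ≈ -1.8%.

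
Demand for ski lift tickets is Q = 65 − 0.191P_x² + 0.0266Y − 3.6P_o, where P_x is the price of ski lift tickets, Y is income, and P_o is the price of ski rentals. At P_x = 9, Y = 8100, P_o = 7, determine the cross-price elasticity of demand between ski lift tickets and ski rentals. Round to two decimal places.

First evaluate Q: 65 − 0.191(9)² + 0.0266(8100) − 3.6(7) = 65 − 15.471 + 215.46 − 25.2 = 239.789.
∂Q/∂P_o = −3.6, so E_xy = -3.6·(7/239.789) ≈ -0.11.
E_xy < 0: the goods are complements.

-0.11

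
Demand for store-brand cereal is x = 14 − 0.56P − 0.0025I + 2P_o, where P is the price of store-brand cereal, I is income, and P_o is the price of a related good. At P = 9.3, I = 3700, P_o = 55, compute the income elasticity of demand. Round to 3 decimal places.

Evaluating quantity at (P, I, P_o) gives x = 14 − 0.56(9.3) − 0.0025(3700) + 2(55) = 14 − 5.208 − 9.25 + 110 = 109.542.
∂x/∂I = −0.0025, so E_I = -0.0025·(3700/109.542) ≈ -0.084.
E_I < 0: inferior good.

-0.084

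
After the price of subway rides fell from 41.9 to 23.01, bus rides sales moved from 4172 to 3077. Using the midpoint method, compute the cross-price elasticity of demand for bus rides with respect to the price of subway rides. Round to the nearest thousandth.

0.519

%ΔQ_x = (3077 − 4172)/[(4172+3077)/2] = -1095/3624.5 ≈ -0.3021.
%ΔP_y = (23.01 − 41.9)/[(41.9+23.01)/2] ≈ -0.5820.
E_xy = -0.3021/-0.5820 ≈ 0.519.
E_xy > 0, so bus rides and subway rides are substitutes.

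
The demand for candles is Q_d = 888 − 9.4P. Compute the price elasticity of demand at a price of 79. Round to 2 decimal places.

At P = 79, Q_d = 145.4.
dQ_d/dP = −9.4.
Point elasticity E = (dQ_d/dP)·(P/Q_d) = -9.4 × 79/145.4 ≈ -5.11.
|E| > 1, so demand is elastic at this price.

-5.11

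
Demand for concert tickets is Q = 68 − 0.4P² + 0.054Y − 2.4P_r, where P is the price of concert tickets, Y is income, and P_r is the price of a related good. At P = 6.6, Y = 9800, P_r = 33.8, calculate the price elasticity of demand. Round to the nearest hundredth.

-0.07

Substituting, Q = 68 − 0.4(6.6)² + 0.054(9800) − 2.4(33.8) = 68 − 17.424 + 529.2 − 81.12 = 498.656.
∂Q/∂P = −2·0.4·P = -5.28, so E_p = -5.28·(6.6/498.656) ≈ -0.07.
|E_p| < 1: demand is inelastic.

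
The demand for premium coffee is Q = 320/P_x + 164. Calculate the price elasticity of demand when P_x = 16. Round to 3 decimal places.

At P_x = 16, Q = 184.
dQ/dP_x = −320/P_x² = −1.25.
Point elasticity E = (dQ/dP_x)·(P_x/Q) = -1.25 × 16/184 ≈ -0.109.
|E| < 1, so demand is inelastic at this price.

-0.109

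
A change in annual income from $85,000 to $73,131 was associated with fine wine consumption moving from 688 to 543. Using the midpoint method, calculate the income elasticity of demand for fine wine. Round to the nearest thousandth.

%ΔQ = (543 − 688)/[(688+543)/2] = -145/615.5 ≈ -0.2356.
%ΔM = (73,131 − 85,000)/[(85,000+73,131)/2] = -11869/79065.5 ≈ -0.1501.
E_I = %ΔQ/%ΔM ≈ 1.569.
E_I > 1: normal good (luxury).

1.569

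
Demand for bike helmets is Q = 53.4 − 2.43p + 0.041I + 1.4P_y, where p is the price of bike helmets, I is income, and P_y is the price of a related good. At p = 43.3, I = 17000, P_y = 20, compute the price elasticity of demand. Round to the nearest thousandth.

-0.156

At the given point, Q = 53.4 − 2.43(43.3) + 0.041(17000) + 1.4(20) = 53.4 − 105.219 + 697 + 28 = 673.181.
∂Q/∂p = −2.43, so E_p = (−2.43)·(43.3/673.181) ≈ -0.156.
|E_p| < 1: demand is inelastic.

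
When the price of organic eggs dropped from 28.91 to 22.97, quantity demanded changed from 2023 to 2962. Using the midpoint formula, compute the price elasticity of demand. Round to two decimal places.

-1.65

%ΔQ = (2962 − 2023)/[(2023 + 2962)/2] = 939/2492.5 ≈ 0.3767.
%ΔP = (22.97 − 28.91)/[(28.91 + 22.97)/2] = -5.94/25.94 ≈ -0.2290.
Arc elasticity E = %ΔQ/%ΔP ≈ 0.3767/-0.2290 ≈ -1.65.
|E| > 1: demand is elastic over this range.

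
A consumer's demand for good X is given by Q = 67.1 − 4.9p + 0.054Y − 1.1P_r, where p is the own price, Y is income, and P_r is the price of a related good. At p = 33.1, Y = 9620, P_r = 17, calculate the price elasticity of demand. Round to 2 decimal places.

-0.40

At the given point, Q = 67.1 − 4.9(33.1) + 0.054(9620) − 1.1(17) = 67.1 − 162.19 + 519.48 − 18.7 = 405.69.
∂Q/∂p = −4.9, so E_p = (−4.9)·(33.1/405.69) ≈ -0.40.
|E_p| < 1: demand is inelastic.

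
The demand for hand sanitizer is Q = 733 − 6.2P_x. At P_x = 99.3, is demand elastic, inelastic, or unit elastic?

elastic

At P_x = 99.3, Q = 117.34.
dQ/dP_x = −6.2.
Point elasticity E = (dQ/dP_x)·(P_x/Q) = -6.2 × 99.3/117.34 ≈ -5.247.
|E| ≈ 5.247 > 1, so demand is elastic.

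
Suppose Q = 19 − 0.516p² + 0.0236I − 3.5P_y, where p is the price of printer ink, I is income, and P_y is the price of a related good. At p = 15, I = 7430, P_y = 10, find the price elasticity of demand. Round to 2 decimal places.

At the given point, Q = 19 − 0.516(15)² + 0.0236(7430) − 3.5(10) = 19 − 116.1 + 175.348 − 35 = 43.248.
∂Q/∂p = −2·0.516·p = -15.48, so E_p = -15.48·(15/43.248) ≈ -5.37.
|E_p| > 1: demand is elastic.

-5.37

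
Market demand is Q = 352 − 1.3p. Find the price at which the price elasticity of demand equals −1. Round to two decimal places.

135.38

For linear demand Q = a − bp, E = −bp/(a − bp). |E| = 1 ⇒ bp = a − bp ⇒ p = a/(2b).
p = 352/(2·1.3) ≈ 135.38.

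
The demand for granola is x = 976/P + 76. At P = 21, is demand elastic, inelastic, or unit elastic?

At P = 21, x = 122.4762.
dx/dP = −976/P² = −2.2132.
Point elasticity E = (dx/dP)·(P/x) = -2.2132 × 21/122.4762 ≈ -0.379.
|E| ≈ 0.379 < 1, so demand is inelastic.

inelastic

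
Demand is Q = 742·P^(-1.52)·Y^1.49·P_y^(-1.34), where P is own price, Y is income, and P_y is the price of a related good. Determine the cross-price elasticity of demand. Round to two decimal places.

-1.34

For a Cobb–Douglas (constant-elasticity) form Q = A·P_y^α·…, the elasticity with respect to P_y equals the exponent α at every point.
Here the exponent on P_y is -1.34, so the cross-price elasticity of demand is -1.34.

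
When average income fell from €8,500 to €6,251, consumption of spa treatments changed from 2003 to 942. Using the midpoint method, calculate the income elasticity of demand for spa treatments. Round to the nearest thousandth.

%ΔQ = (942 − 2003)/[(2003+942)/2] = -1061/1472.5 ≈ -0.7205.
%ΔM = (6,251 − 8,500)/[(8,500+6,251)/2] = -2249/7375.5 ≈ -0.3049.
E_I = %ΔQ/%ΔM ≈ 2.363.
E_I > 1: normal good (luxury).

2.363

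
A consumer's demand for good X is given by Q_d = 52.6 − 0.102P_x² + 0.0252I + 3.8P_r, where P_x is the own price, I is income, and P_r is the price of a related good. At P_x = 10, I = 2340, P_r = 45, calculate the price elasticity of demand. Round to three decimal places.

-0.075

Evaluating quantity at (P_x, I, P_r) gives Q_d = 52.6 − 0.102(10)² + 0.0252(2340) + 3.8(45) = 52.6 − 10.2 + 58.968 + 171 = 272.368.
∂Q_d/∂P_x = −2·0.102·P_x = -2.04, so E_p = -2.04·(10/272.368) ≈ -0.075.
|E_p| < 1: demand is inelastic.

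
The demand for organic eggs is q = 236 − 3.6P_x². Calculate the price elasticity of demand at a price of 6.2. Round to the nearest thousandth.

-2.835

At P_x = 6.2, q = 97.616.
dq/dP_x = −2·3.6·P_x = −44.64.
Point elasticity E = (dq/dP_x)·(P_x/q) = -44.64 × 6.2/97.616 ≈ -2.835.
|E| > 1, so demand is elastic at this price.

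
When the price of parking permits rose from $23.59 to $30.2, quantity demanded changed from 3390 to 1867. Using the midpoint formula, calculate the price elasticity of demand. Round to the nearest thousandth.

-2.358

%ΔQ = (1867 − 3390)/[(3390 + 1867)/2] = -1523/2628.5 ≈ -0.5794.
%ΔP = (30.2 − 23.59)/[(23.59 + 30.2)/2] = 6.61/26.895 ≈ 0.2458.
Arc elasticity E = %ΔQ/%ΔP ≈ -0.5794/0.2458 ≈ -2.358.
|E| > 1: demand is elastic over this range.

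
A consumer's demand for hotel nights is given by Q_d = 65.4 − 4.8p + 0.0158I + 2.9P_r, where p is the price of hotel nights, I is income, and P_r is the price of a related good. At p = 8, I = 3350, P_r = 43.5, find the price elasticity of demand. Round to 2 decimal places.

-0.19

Evaluating quantity at (p, I, P_r) gives Q_d = 65.4 − 4.8(8) + 0.0158(3350) + 2.9(43.5) = 65.4 − 38.4 + 52.93 + 126.15 = 206.08.
∂Q_d/∂p = −4.8, so E_p = (−4.8)·(8/206.08) ≈ -0.19.
|E_p| < 1: demand is inelastic.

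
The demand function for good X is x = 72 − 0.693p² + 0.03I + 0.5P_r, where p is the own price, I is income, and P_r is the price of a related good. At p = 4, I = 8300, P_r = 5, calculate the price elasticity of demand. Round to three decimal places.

-0.071

x = 72 − 0.693(4)² + 0.03(8300) + 0.5(5) = 72 − 11.088 + 249 + 2.5 = 312.412.
∂x/∂p = −2·0.693·p = -5.544, so E_p = -5.544·(4/312.412) ≈ -0.071.
|E_p| < 1: demand is inelastic.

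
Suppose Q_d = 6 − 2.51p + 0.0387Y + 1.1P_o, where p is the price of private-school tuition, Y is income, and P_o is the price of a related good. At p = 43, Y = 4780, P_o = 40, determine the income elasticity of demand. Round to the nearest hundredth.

First evaluate Q_d: 6 − 2.51(43) + 0.0387(4780) + 1.1(40) = 6 − 107.93 + 184.986 + 44 = 127.056.
∂Q_d/∂Y = +0.0387, so E_I = 0.0387·(4780/127.056) ≈ 1.46.
E_I > 1: normal good (luxury).

1.46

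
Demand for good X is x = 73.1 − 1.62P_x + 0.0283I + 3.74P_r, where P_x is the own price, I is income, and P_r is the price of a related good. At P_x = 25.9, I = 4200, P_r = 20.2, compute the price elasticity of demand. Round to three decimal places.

At the given point, x = 73.1 − 1.62(25.9) + 0.0283(4200) + 3.74(20.2) = 73.1 − 41.958 + 118.86 + 75.548 = 225.55.
∂x/∂P_x = −1.62, so E_p = (−1.62)·(25.9/225.55) ≈ -0.186.
|E_p| < 1: demand is inelastic.

-0.186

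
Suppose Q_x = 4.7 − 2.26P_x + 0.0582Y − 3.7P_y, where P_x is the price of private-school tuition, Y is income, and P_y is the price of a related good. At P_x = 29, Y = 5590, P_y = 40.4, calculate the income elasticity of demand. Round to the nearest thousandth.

Q_x = 4.7 − 2.26(29) + 0.0582(5590) − 3.7(40.4) = 4.7 − 65.54 + 325.338 − 149.48 = 115.018.
∂Q_x/∂Y = +0.0582, so E_I = 0.0582·(5590/115.018) ≈ 2.829.
E_I > 1: normal good (luxury).

2.829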